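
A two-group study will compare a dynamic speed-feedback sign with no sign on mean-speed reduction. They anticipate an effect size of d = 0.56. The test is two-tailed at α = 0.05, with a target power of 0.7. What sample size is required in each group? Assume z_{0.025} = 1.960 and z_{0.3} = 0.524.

For two independent groups with equal n: n = 2·((z_{α/2} + z_β) / d)².
z_{α/2} + z_β = 1.960 + 0.524 = 2.484.
n = 2 × (2.484 / 0.56)² = 2 × 4.436² = 2 × 19.68 = 39.4.
Round up to the next whole participant.

n = 40 per group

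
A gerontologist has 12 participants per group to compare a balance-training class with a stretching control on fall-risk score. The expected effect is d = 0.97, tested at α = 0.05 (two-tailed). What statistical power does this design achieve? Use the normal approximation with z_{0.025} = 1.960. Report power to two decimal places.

For two equal groups, power = Φ(d·√(n/2) − z_{α/2}).
d·√(n/2) = 0.97 × √(12/2) = 0.97 × 2.449 = 2.376.
z_β = 2.376 − 1.960 = 0.416.
Power = Φ(0.416) = 0.661.

power ≈ 0.66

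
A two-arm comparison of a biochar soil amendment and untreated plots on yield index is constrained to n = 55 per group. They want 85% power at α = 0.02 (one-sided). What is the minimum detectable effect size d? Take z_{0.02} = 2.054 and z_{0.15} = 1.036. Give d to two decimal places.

For two independent groups of n = 55 each: d_min = (z_{α} + z_β)·√(2/n).
z-sum = 2.054 + 1.036 = 3.090.
d_min = 3.090 × √(2/55) = 3.090 × 0.1907 = 0.589.

d_min ≈ 0.59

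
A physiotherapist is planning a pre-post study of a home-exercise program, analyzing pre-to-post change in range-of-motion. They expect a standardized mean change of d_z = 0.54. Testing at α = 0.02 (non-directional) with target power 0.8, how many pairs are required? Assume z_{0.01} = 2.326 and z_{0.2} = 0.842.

For a paired (one-sample on differences) test: n = ((z_{α/2} + z_β) / d)².
z_{α/2} + z_β = 2.326 + 0.842 = 3.168.
n = (3.168 / 0.54)² = 5.867² = 34.42.
Round up.

n = 35 pairs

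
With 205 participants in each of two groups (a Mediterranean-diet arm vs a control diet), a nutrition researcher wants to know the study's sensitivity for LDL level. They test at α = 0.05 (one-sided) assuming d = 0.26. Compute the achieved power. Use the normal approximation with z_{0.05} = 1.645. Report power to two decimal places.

For two equal groups, power = Φ(d·√(n/2) − z_{α}).
d·√(n/2) = 0.26 × √(205/2) = 0.26 × 10.124 = 2.632.
z_β = 2.632 − 1.645 = 0.987.
Power = Φ(0.987) = 0.838.

power ≈ 0.84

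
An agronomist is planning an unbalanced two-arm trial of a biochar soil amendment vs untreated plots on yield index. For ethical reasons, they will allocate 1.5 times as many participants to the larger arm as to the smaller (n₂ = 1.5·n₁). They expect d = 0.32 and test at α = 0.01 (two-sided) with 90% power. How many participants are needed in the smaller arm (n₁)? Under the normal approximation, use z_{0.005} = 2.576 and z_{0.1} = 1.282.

With allocation ratio k = n₂/n₁ = 1.5, Var(x̄₁−x̄₂) = σ²(1/n₁ + 1/(k·n₁)) = σ²·(k+1)/(k·n₁).
So n₁ = (1 + 1/k)·((z_{α/2} + z_β)/d)² = 1.667 × (3.858/0.32)².
n₁ = 1.667 × 145.35 = 242.3.
Round up: n₁ = 243, giving n₂ = ⌈1.5 × 243⌉ = ⌈364.5⌉ = 365.

n₁ = 243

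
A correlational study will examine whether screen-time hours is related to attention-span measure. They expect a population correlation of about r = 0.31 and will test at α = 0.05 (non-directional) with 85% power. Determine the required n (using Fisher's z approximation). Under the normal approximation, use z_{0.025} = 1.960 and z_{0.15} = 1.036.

Fisher's z: C = ½·ln((1+r)/(1−r)) = ½·ln(1.8986) = 0.3205.
n = ((z_{α/2} + z_β)/C)² + 3.
(1.960 + 1.036) / 0.3205 = 2.996 / 0.3205 = 9.348.
n = 9.348² + 3 = 87.38 + 3 = 90.4.
Round up.

n = 91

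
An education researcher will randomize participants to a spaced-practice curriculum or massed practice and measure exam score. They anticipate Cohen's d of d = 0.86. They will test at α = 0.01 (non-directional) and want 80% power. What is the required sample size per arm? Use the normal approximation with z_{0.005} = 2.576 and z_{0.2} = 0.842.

n = 32 per group

For two independent groups with equal n: n = 2·((z_{α/2} + z_β) / d)².
z_{α/2} + z_β = 2.576 + 0.842 = 3.418.
n = 2 × (3.418 / 0.86)² = 2 × 3.974² = 2 × 15.80 = 31.6.
Round up to the next whole participant.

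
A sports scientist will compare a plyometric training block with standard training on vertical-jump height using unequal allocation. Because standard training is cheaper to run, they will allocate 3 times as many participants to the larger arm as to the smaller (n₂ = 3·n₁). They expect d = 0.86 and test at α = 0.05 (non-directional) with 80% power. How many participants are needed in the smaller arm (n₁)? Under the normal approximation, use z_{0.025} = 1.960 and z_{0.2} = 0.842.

With allocation ratio k = n₂/n₁ = 3, Var(x̄₁−x̄₂) = σ²(1/n₁ + 1/(k·n₁)) = σ²·(k+1)/(k·n₁).
So n₁ = (1 + 1/k)·((z_{α/2} + z_β)/d)² = 1.333 × (2.802/0.86)².
n₁ = 1.333 × 10.62 = 14.2.
Round up: n₁ = 15, giving n₂ = 3 × 15 = 45.

n₁ = 15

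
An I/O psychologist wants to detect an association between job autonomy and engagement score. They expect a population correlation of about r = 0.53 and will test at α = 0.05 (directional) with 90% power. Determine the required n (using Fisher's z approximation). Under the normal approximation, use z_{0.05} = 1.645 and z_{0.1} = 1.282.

n = 28

Fisher's z: C = ½·ln((1+r)/(1−r)) = ½·ln(3.2553) = 0.5901.
n = ((z_{α} + z_β)/C)² + 3.
(1.645 + 1.282) / 0.5901 = 2.927 / 0.5901 = 4.960.
n = 4.960² + 3 = 24.60 + 3 = 27.6.
Round up.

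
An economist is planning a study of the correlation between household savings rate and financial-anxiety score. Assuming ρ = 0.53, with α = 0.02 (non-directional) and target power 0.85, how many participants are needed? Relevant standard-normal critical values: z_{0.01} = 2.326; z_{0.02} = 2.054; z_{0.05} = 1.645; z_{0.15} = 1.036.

n = 36

Fisher's z: C = ½·ln((1+r)/(1−r)) = ½·ln(3.2553) = 0.5901.
n = ((z_{α/2} + z_β)/C)² + 3.
(2.326 + 1.036) / 0.5901 = 3.362 / 0.5901 = 5.697.
n = 5.697² + 3 = 32.46 + 3 = 35.5.
Round up.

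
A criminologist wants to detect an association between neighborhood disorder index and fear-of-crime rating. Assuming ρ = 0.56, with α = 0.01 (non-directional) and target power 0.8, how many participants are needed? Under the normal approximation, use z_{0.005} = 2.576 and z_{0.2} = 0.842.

Fisher's z: C = ½·ln((1+r)/(1−r)) = ½·ln(3.5455) = 0.6328.
n = ((z_{α/2} + z_β)/C)² + 3.
(2.576 + 0.842) / 0.6328 = 3.418 / 0.6328 = 5.401.
n = 5.401² + 3 = 29.18 + 3 = 32.2.
Round up.

n = 33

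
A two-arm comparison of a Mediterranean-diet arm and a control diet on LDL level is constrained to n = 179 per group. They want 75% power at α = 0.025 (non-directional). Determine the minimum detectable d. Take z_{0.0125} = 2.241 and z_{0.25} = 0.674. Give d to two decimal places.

d_min ≈ 0.31

For two independent groups of n = 179 each: d_min = (z_{α/2} + z_β)·√(2/n).
z-sum = 2.241 + 0.674 = 2.915.
d_min = 2.915 × √(2/179) = 2.915 × 0.1057 = 0.308.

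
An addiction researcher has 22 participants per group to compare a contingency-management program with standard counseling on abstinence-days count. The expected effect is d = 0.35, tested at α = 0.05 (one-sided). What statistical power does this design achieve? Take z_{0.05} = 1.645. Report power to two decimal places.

For two equal groups, power = Φ(d·√(n/2) − z_{α}).
d·√(n/2) = 0.35 × √(22/2) = 0.35 × 3.317 = 1.161.
z_β = 1.161 − 1.645 = -0.484.
Power = Φ(-0.484) = 0.314.

power ≈ 0.31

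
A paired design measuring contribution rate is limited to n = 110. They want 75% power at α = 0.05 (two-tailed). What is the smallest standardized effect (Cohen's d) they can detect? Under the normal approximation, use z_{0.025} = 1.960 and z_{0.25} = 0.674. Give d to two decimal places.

d_min ≈ 0.25

For a single sample (or paired design) of n = 110: d_min = (z_{α/2} + z_β)/√n.
z-sum = 1.960 + 0.674 = 2.634.
d_min = 2.634 / √110 = 2.634 / 10.488 = 0.251.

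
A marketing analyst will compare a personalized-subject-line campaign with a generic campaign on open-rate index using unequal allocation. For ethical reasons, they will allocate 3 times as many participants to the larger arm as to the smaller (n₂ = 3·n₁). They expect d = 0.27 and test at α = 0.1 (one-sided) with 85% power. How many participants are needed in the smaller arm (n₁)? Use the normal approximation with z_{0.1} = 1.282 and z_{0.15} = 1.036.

With allocation ratio k = n₂/n₁ = 3, Var(x̄₁−x̄₂) = σ²(1/n₁ + 1/(k·n₁)) = σ²·(k+1)/(k·n₁).
So n₁ = (1 + 1/k)·((z_{α} + z_β)/d)² = 1.333 × (2.318/0.27)².
n₁ = 1.333 × 73.71 = 98.3.
Round up: n₁ = 99, giving n₂ = 3 × 99 = 297.

n₁ = 99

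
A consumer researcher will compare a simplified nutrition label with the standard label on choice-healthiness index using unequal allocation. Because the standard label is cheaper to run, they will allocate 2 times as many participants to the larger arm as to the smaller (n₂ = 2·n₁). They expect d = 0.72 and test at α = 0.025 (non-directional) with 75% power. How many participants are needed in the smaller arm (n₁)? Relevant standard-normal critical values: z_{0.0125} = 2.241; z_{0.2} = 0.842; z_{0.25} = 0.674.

n₁ = 25

With allocation ratio k = n₂/n₁ = 2, Var(x̄₁−x̄₂) = σ²(1/n₁ + 1/(k·n₁)) = σ²·(k+1)/(k·n₁).
So n₁ = (1 + 1/k)·((z_{α/2} + z_β)/d)² = 1.500 × (2.915/0.72)².
n₁ = 1.500 × 16.39 = 24.6.
Round up: n₁ = 25, giving n₂ = 2 × 25 = 50.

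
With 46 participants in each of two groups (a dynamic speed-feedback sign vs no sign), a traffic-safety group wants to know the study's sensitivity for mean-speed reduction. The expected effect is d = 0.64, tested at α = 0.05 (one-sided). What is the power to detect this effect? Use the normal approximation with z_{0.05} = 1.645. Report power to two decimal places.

power ≈ 0.92

For two equal groups, power = Φ(d·√(n/2) − z_{α}).
d·√(n/2) = 0.64 × √(46/2) = 0.64 × 4.796 = 3.069.
z_β = 3.069 − 1.645 = 1.424.
Power = Φ(1.424) = 0.923.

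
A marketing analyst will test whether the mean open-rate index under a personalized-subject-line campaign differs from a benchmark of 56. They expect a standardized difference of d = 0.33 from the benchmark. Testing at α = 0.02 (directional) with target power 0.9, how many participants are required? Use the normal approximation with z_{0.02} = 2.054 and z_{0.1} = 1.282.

For a one-sample test: n = ((z_{α} + z_β) / d)².
z_{α} + z_β = 2.054 + 1.282 = 3.336.
n = (3.336 / 0.33)² = 10.109² = 102.19.
Round up.

n = 103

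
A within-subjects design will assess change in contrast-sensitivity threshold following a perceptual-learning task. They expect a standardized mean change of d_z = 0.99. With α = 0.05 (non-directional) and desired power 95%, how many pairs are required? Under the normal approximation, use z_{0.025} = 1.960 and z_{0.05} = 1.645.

For a paired (one-sample on differences) test: n = ((z_{α/2} + z_β) / d)².
z_{α/2} + z_β = 1.960 + 1.645 = 3.605.
n = (3.605 / 0.99)² = 3.641² = 13.26.
Round up.

n = 14 pairs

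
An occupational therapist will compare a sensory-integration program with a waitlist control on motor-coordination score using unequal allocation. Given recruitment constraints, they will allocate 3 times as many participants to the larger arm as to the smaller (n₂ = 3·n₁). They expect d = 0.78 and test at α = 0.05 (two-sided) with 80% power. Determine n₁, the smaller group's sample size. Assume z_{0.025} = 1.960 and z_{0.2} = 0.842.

n₁ = 18

With allocation ratio k = n₂/n₁ = 3, Var(x̄₁−x̄₂) = σ²(1/n₁ + 1/(k·n₁)) = σ²·(k+1)/(k·n₁).
So n₁ = (1 + 1/k)·((z_{α/2} + z_β)/d)² = 1.333 × (2.802/0.78)².
n₁ = 1.333 × 12.90 = 17.2.
Round up: n₁ = 18, giving n₂ = 3 × 18 = 54.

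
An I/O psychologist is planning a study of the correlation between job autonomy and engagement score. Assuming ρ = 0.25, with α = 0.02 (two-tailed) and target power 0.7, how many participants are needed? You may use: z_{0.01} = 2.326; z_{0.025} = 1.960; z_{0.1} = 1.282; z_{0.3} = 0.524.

Fisher's z: C = ½·ln((1+r)/(1−r)) = ½·ln(1.6667) = 0.2554.
n = ((z_{α/2} + z_β)/C)² + 3.
(2.326 + 0.524) / 0.2554 = 2.850 / 0.2554 = 11.159.
n = 11.159² + 3 = 124.52 + 3 = 127.5.
Round up.

n = 128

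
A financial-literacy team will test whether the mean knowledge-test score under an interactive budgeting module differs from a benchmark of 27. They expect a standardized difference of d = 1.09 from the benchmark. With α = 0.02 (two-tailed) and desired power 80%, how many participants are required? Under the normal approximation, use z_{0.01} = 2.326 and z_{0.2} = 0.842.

For a one-sample test: n = ((z_{α/2} + z_β) / d)².
z_{α/2} + z_β = 2.326 + 0.842 = 3.168.
n = (3.168 / 1.09)² = 2.906² = 8.45.
Round up.

n = 9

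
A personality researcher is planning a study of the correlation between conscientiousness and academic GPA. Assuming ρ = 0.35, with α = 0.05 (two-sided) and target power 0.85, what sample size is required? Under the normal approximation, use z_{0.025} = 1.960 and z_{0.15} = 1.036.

n = 71

Fisher's z: C = ½·ln((1+r)/(1−r)) = ½·ln(2.0769) = 0.3654.
n = ((z_{α/2} + z_β)/C)² + 3.
(1.960 + 1.036) / 0.3654 = 2.996 / 0.3654 = 8.199.
n = 8.199² + 3 = 67.23 + 3 = 70.2.
Round up.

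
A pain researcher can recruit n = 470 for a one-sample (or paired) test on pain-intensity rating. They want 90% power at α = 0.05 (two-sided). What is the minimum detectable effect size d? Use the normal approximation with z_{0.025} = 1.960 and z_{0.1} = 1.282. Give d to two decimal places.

For a single sample (or paired design) of n = 470: d_min = (z_{α/2} + z_β)/√n.
z-sum = 1.960 + 1.282 = 3.242.
d_min = 3.242 / √470 = 3.242 / 21.679 = 0.150.

d_min ≈ 0.15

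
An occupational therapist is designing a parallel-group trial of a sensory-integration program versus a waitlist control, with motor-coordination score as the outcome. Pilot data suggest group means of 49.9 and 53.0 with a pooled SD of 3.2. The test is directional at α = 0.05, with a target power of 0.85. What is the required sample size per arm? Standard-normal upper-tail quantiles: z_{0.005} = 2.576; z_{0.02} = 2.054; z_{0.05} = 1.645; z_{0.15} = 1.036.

Cohen's d = |M₁ − M₂| / SD_pooled = |49.9 − 53.0| / 3.2 = 3.1 / 3.2 = 0.969.
For two independent groups with equal n: n = 2·((z_{α} + z_β) / d)².
z_{α} + z_β = 1.645 + 1.036 = 2.681.
n = 2 × (2.681 / 0.969)² = 2 × 2.767² = 2 × 7.66 = 15.3.
Round up to the next whole participant.

n = 16 per group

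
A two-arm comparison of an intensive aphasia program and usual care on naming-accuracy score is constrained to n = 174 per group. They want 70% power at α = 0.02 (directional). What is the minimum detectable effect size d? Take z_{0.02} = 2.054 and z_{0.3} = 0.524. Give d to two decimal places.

d_min ≈ 0.28

For two independent groups of n = 174 each: d_min = (z_{α} + z_β)·√(2/n).
z-sum = 2.054 + 0.524 = 2.578.
d_min = 2.578 × √(2/174) = 2.578 × 0.1072 = 0.276.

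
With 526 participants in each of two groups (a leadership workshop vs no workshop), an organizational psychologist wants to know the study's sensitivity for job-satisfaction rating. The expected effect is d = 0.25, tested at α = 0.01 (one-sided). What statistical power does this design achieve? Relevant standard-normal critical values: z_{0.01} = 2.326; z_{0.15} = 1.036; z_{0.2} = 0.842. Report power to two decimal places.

power ≈ 0.96

For two equal groups, power = Φ(d·√(n/2) − z_{α}).
d·√(n/2) = 0.25 × √(526/2) = 0.25 × 16.217 = 4.054.
z_β = 4.054 − 2.326 = 1.728.
Power = Φ(1.728) = 0.958.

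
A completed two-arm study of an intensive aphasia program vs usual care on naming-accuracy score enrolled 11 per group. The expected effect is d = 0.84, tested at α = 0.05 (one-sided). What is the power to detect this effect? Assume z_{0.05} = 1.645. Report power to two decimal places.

For two equal groups, power = Φ(d·√(n/2) − z_{α}).
d·√(n/2) = 0.84 × √(11/2) = 0.84 × 2.345 = 1.970.
z_β = 1.970 − 1.645 = 0.325.
Power = Φ(0.325) = 0.627.

power ≈ 0.63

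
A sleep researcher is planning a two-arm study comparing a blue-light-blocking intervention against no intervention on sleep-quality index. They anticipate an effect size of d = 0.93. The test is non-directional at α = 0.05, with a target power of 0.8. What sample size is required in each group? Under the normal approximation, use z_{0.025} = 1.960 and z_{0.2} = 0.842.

For two independent groups with equal n: n = 2·((z_{α/2} + z_β) / d)².
z_{α/2} + z_β = 1.960 + 0.842 = 2.802.
n = 2 × (2.802 / 0.93)² = 2 × 3.013² = 2 × 9.08 = 18.2.
Round up to the next whole participant.

n = 19 per group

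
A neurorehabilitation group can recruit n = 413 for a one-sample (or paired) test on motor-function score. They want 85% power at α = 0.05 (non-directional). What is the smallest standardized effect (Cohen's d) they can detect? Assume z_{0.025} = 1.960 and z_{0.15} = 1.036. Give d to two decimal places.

d_min ≈ 0.15

For a single sample (or paired design) of n = 413: d_min = (z_{α/2} + z_β)/√n.
z-sum = 1.960 + 1.036 = 2.996.
d_min = 2.996 / √413 = 2.996 / 20.322 = 0.147.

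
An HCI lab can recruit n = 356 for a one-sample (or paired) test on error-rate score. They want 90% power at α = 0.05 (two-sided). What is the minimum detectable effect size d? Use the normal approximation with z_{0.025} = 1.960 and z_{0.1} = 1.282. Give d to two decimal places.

d_min ≈ 0.17

For a single sample (or paired design) of n = 356: d_min = (z_{α/2} + z_β)/√n.
z-sum = 1.960 + 1.282 = 3.242.
d_min = 3.242 / √356 = 3.242 / 18.868 = 0.172.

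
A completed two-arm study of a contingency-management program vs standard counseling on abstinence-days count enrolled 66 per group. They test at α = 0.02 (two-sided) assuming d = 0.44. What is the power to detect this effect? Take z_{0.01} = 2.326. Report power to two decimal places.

For two equal groups, power = Φ(d·√(n/2) − z_{α/2}).
d·√(n/2) = 0.44 × √(66/2) = 0.44 × 5.745 = 2.528.
z_β = 2.528 − 2.326 = 0.202.
Power = Φ(0.202) = 0.580.

power ≈ 0.58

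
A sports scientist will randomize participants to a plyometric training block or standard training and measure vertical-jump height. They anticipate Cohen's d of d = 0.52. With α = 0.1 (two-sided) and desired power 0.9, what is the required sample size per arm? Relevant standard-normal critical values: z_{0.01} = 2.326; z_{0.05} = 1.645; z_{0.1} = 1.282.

For two independent groups with equal n: n = 2·((z_{α/2} + z_β) / d)².
z_{α/2} + z_β = 1.645 + 1.282 = 2.927.
n = 2 × (2.927 / 0.52)² = 2 × 5.629² = 2 × 31.68 = 63.4.
Round up to the next whole participant.

n = 64 per group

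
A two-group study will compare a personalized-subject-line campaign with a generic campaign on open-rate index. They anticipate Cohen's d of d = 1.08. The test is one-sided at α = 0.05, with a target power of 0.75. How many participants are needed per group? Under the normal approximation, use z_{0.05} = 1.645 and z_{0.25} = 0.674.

For two independent groups with equal n: n = 2·((z_{α} + z_β) / d)².
z_{α} + z_β = 1.645 + 0.674 = 2.319.
n = 2 × (2.319 / 1.08)² = 2 × 2.147² = 2 × 4.61 = 9.2.
Round up to the next whole participant.

n = 10 per group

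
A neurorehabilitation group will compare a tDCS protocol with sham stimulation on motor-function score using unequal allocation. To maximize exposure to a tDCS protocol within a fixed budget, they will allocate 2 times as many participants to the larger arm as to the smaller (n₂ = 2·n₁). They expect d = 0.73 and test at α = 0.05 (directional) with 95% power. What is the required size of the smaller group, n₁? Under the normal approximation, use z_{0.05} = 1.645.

With allocation ratio k = n₂/n₁ = 2, Var(x̄₁−x̄₂) = σ²(1/n₁ + 1/(k·n₁)) = σ²·(k+1)/(k·n₁).
So n₁ = (1 + 1/k)·((z_{α} + z_β)/d)² = 1.500 × (3.290/0.73)².
n₁ = 1.500 × 20.31 = 30.5.
Round up: n₁ = 31, giving n₂ = 2 × 31 = 62.

n₁ = 31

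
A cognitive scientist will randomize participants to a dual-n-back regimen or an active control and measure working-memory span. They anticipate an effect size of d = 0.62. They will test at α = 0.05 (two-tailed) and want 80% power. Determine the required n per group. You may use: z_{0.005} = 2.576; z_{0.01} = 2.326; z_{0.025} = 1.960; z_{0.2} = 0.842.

n = 41 per group

For two independent groups with equal n: n = 2·((z_{α/2} + z_β) / d)².
z_{α/2} + z_β = 1.960 + 0.842 = 2.802.
n = 2 × (2.802 / 0.62)² = 2 × 4.519² = 2 × 20.42 = 40.8.
Round up to the next whole participant.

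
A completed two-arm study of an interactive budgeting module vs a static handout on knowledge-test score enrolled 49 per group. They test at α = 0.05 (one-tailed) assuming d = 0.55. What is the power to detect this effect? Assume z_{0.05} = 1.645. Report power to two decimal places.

power ≈ 0.86

For two equal groups, power = Φ(d·√(n/2) − z_{α}).
d·√(n/2) = 0.55 × √(49/2) = 0.55 × 4.950 = 2.722.
z_β = 2.722 − 1.645 = 1.077.
Power = Φ(1.077) = 0.859.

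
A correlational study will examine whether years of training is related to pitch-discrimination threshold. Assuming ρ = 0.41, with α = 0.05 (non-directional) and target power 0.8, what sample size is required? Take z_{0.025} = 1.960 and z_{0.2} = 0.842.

Fisher's z: C = ½·ln((1+r)/(1−r)) = ½·ln(2.3898) = 0.4356.
n = ((z_{α/2} + z_β)/C)² + 3.
(1.960 + 0.842) / 0.4356 = 2.802 / 0.4356 = 6.433.
n = 6.433² + 3 = 41.38 + 3 = 44.4.
Round up.

n = 45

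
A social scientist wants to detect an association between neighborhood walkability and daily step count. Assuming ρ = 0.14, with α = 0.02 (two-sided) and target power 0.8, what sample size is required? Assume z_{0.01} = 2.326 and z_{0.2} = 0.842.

n = 509

Fisher's z: C = ½·ln((1+r)/(1−r)) = ½·ln(1.3256) = 0.1409.
n = ((z_{α/2} + z_β)/C)² + 3.
(2.326 + 0.842) / 0.1409 = 3.168 / 0.1409 = 22.484.
n = 22.484² + 3 = 505.53 + 3 = 508.5.
Round up.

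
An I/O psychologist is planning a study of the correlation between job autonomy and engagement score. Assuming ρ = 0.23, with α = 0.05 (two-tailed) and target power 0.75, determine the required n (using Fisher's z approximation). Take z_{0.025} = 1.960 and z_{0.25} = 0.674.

Fisher's z: C = ½·ln((1+r)/(1−r)) = ½·ln(1.5974) = 0.2342.
n = ((z_{α/2} + z_β)/C)² + 3.
(1.960 + 0.674) / 0.2342 = 2.634 / 0.2342 = 11.247.
n = 11.247² + 3 = 126.49 + 3 = 129.5.
Round up.

n = 130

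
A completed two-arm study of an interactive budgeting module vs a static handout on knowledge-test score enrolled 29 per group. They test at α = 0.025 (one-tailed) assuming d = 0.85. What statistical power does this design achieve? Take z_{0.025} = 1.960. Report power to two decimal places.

For two equal groups, power = Φ(d·√(n/2) − z_{α}).
d·√(n/2) = 0.85 × √(29/2) = 0.85 × 3.808 = 3.237.
z_β = 3.237 − 1.960 = 1.277.
Power = Φ(1.277) = 0.899.

power ≈ 0.90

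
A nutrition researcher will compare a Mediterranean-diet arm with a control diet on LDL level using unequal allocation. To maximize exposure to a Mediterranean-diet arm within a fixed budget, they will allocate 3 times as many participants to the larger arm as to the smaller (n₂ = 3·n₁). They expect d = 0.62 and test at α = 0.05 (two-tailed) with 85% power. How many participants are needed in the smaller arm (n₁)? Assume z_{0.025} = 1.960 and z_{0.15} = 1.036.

n₁ = 32

With allocation ratio k = n₂/n₁ = 3, Var(x̄₁−x̄₂) = σ²(1/n₁ + 1/(k·n₁)) = σ²·(k+1)/(k·n₁).
So n₁ = (1 + 1/k)·((z_{α/2} + z_β)/d)² = 1.333 × (2.996/0.62)².
n₁ = 1.333 × 23.35 = 31.1.
Round up: n₁ = 32, giving n₂ = 3 × 32 = 96.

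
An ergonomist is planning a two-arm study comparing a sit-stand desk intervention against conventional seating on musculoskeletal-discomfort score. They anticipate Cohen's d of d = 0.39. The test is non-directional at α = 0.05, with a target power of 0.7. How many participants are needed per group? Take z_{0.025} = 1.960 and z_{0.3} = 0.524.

For two independent groups with equal n: n = 2·((z_{α/2} + z_β) / d)².
z_{α/2} + z_β = 1.960 + 0.524 = 2.484.
n = 2 × (2.484 / 0.39)² = 2 × 6.369² = 2 × 40.57 = 81.1.
Round up to the next whole participant.

n = 82 per group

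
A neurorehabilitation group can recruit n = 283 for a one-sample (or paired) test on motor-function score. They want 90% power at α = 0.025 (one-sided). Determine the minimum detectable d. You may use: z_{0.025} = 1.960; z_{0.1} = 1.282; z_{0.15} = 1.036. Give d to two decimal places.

d_min ≈ 0.19

For a single sample (or paired design) of n = 283: d_min = (z_{α} + z_β)/√n.
z-sum = 1.960 + 1.282 = 3.242.
d_min = 3.242 / √283 = 3.242 / 16.823 = 0.193.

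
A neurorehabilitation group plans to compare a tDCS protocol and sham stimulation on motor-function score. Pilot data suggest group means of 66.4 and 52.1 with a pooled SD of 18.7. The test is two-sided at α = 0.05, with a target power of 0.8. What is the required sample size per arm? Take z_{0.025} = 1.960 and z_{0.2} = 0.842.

n = 27 per group

Cohen's d = |M₁ − M₂| / SD_pooled = |66.4 − 52.1| / 18.7 = 14.3 / 18.7 = 0.765.
For two independent groups with equal n: n = 2·((z_{α/2} + z_β) / d)².
z_{α/2} + z_β = 1.960 + 0.842 = 2.802.
n = 2 × (2.802 / 0.765)² = 2 × 3.663² = 2 × 13.42 = 26.8.
Round up to the next whole participant.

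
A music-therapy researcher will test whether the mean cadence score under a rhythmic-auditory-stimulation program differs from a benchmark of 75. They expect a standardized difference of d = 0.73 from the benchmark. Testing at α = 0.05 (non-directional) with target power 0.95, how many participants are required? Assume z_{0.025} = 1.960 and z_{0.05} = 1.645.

For a one-sample test: n = ((z_{α/2} + z_β) / d)².
z_{α/2} + z_β = 1.960 + 1.645 = 3.605.
n = (3.605 / 0.73)² = 4.938² = 24.39.
Round up.

n = 25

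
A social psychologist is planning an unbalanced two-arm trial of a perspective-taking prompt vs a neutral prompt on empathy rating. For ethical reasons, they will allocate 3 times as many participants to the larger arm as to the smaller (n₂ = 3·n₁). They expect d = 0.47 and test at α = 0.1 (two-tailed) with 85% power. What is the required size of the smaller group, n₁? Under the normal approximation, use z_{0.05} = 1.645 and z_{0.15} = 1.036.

n₁ = 44

With allocation ratio k = n₂/n₁ = 3, Var(x̄₁−x̄₂) = σ²(1/n₁ + 1/(k·n₁)) = σ²·(k+1)/(k·n₁).
So n₁ = (1 + 1/k)·((z_{α/2} + z_β)/d)² = 1.333 × (2.681/0.47)².
n₁ = 1.333 × 32.54 = 43.4.
Round up: n₁ = 44, giving n₂ = 3 × 44 = 132.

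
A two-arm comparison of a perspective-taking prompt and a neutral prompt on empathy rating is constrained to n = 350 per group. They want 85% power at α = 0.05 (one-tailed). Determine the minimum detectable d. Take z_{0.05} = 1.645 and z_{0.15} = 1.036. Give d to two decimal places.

For two independent groups of n = 350 each: d_min = (z_{α} + z_β)·√(2/n).
z-sum = 1.645 + 1.036 = 2.681.
d_min = 2.681 × √(2/350) = 2.681 × 0.0756 = 0.203.

d_min ≈ 0.20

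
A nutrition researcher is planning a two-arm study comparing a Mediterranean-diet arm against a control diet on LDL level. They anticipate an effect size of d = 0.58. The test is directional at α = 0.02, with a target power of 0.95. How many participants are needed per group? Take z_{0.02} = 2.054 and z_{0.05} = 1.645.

n = 82 per group

For two independent groups with equal n: n = 2·((z_{α} + z_β) / d)².
z_{α} + z_β = 2.054 + 1.645 = 3.699.
n = 2 × (3.699 / 0.58)² = 2 × 6.378² = 2 × 40.67 = 81.3.
Round up to the next whole participant.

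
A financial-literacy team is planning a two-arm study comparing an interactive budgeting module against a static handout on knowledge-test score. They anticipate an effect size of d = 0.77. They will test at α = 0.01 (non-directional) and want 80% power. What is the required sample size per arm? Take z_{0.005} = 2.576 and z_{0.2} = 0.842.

n = 40 per group

For two independent groups with equal n: n = 2·((z_{α/2} + z_β) / d)².
z_{α/2} + z_β = 2.576 + 0.842 = 3.418.
n = 2 × (3.418 / 0.77)² = 2 × 4.439² = 2 × 19.70 = 39.4.
Round up to the next whole participant.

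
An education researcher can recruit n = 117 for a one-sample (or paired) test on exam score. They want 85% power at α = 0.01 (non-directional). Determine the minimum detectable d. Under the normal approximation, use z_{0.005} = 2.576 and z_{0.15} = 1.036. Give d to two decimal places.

For a single sample (or paired design) of n = 117: d_min = (z_{α/2} + z_β)/√n.
z-sum = 2.576 + 1.036 = 3.612.
d_min = 3.612 / √117 = 3.612 / 10.817 = 0.334.

d_min ≈ 0.33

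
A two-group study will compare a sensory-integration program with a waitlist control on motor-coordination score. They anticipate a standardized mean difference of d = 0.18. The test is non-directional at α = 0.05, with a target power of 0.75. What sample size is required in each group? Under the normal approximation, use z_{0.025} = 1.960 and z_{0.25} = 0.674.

For two independent groups with equal n: n = 2·((z_{α/2} + z_β) / d)².
z_{α/2} + z_β = 1.960 + 0.674 = 2.634.
n = 2 × (2.634 / 0.18)² = 2 × 14.633² = 2 × 214.13 = 428.3.
Round up to the next whole participant.

n = 429 per group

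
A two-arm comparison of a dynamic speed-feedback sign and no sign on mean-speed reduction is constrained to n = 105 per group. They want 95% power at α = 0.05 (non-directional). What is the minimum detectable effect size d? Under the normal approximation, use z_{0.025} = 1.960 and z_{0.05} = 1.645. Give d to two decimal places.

For two independent groups of n = 105 each: d_min = (z_{α/2} + z_β)·√(2/n).
z-sum = 1.960 + 1.645 = 3.605.
d_min = 3.605 × √(2/105) = 3.605 × 0.1380 = 0.498.

d_min ≈ 0.50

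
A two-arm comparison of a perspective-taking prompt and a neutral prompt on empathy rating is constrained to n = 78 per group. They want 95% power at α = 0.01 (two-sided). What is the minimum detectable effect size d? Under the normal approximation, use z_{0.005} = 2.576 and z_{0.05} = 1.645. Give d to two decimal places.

For two independent groups of n = 78 each: d_min = (z_{α/2} + z_β)·√(2/n).
z-sum = 2.576 + 1.645 = 4.221.
d_min = 4.221 × √(2/78) = 4.221 × 0.1601 = 0.676.

d_min ≈ 0.68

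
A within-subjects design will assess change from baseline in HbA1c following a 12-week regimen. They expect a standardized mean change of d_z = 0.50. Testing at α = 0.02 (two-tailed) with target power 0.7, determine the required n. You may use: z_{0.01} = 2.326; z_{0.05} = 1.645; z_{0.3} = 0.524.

For a paired (one-sample on differences) test: n = ((z_{α/2} + z_β) / d)².
z_{α/2} + z_β = 2.326 + 0.524 = 2.850.
n = (2.850 / 0.50)² = 5.700² = 32.49.
Round up.

n = 33 pairs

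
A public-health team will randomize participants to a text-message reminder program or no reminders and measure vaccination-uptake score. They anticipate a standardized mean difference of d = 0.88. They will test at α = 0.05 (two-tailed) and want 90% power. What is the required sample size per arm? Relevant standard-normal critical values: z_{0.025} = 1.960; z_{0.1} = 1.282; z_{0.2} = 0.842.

For two independent groups with equal n: n = 2·((z_{α/2} + z_β) / d)².
z_{α/2} + z_β = 1.960 + 1.282 = 3.242.
n = 2 × (3.242 / 0.88)² = 2 × 3.684² = 2 × 13.57 = 27.1.
Round up to the next whole participant.

n = 28 per group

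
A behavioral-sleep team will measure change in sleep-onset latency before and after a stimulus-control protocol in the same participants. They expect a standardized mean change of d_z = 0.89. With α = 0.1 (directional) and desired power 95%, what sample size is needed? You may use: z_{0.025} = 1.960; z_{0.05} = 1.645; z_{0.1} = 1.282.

For a paired (one-sample on differences) test: n = ((z_{α} + z_β) / d)².
z_{α} + z_β = 1.282 + 1.645 = 2.927.
n = (2.927 / 0.89)² = 3.289² = 10.82.
Round up.

n = 11 pairs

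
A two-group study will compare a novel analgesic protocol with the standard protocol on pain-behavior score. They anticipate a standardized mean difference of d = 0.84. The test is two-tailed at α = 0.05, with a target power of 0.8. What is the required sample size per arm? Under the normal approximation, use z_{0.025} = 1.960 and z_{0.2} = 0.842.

For two independent groups with equal n: n = 2·((z_{α/2} + z_β) / d)².
z_{α/2} + z_β = 1.960 + 0.842 = 2.802.
n = 2 × (2.802 / 0.84)² = 2 × 3.336² = 2 × 11.13 = 22.3.
Round up to the next whole participant.

n = 23 per group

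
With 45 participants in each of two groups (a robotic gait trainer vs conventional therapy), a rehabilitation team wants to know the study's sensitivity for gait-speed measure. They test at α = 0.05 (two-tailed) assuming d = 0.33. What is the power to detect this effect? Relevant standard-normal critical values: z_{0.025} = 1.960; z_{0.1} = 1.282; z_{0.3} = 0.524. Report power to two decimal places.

power ≈ 0.35

For two equal groups, power = Φ(d·√(n/2) − z_{α/2}).
d·√(n/2) = 0.33 × √(45/2) = 0.33 × 4.743 = 1.565.
z_β = 1.565 − 1.960 = -0.395.
Power = Φ(-0.395) = 0.347.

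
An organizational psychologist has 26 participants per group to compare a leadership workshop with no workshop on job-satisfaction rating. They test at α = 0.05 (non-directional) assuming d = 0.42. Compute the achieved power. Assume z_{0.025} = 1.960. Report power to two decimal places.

For two equal groups, power = Φ(d·√(n/2) − z_{α/2}).
d·√(n/2) = 0.42 × √(26/2) = 0.42 × 3.606 = 1.514.
z_β = 1.514 − 1.960 = -0.446.
Power = Φ(-0.446) = 0.328.

power ≈ 0.33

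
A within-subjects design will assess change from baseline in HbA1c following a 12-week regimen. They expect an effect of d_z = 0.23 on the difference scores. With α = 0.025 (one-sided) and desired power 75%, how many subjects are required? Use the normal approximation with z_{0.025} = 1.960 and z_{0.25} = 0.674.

For a paired (one-sample on differences) test: n = ((z_{α} + z_β) / d)².
z_{α} + z_β = 1.960 + 0.674 = 2.634.
n = (2.634 / 0.23)² = 11.452² = 131.15.
Round up.

n = 132 pairs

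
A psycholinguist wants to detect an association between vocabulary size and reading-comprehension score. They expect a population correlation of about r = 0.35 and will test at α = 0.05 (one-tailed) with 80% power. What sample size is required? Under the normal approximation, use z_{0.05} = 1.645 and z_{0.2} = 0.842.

n = 50

Fisher's z: C = ½·ln((1+r)/(1−r)) = ½·ln(2.0769) = 0.3654.
n = ((z_{α} + z_β)/C)² + 3.
(1.645 + 0.842) / 0.3654 = 2.487 / 0.3654 = 6.806.
n = 6.806² + 3 = 46.32 + 3 = 49.3.
Round up.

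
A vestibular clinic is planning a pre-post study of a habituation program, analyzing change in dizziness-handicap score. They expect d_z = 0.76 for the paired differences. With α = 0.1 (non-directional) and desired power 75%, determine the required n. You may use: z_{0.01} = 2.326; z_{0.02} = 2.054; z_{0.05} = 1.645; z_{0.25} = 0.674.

For a paired (one-sample on differences) test: n = ((z_{α/2} + z_β) / d)².
z_{α/2} + z_β = 1.645 + 0.674 = 2.319.
n = (2.319 / 0.76)² = 3.051² = 9.31.
Round up.

n = 10 pairs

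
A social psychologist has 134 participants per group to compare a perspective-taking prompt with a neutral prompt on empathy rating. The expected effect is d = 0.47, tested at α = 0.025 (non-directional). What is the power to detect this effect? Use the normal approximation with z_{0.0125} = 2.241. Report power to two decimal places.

power ≈ 0.95

For two equal groups, power = Φ(d·√(n/2) − z_{α/2}).
d·√(n/2) = 0.47 × √(134/2) = 0.47 × 8.185 = 3.847.
z_β = 3.847 − 2.241 = 1.606.
Power = Φ(1.606) = 0.946.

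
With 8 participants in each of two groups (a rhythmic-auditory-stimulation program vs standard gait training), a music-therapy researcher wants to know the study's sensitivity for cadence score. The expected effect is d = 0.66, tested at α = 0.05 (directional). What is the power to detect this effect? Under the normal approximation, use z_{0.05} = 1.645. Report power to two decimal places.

power ≈ 0.37

For two equal groups, power = Φ(d·√(n/2) − z_{α}).
d·√(n/2) = 0.66 × √(8/2) = 0.66 × 2.000 = 1.320.
z_β = 1.320 − 1.645 = -0.325.
Power = Φ(-0.325) = 0.373.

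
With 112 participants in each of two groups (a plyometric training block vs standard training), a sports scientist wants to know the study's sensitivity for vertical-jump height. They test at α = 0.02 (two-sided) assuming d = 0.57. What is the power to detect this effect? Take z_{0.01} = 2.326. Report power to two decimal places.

For two equal groups, power = Φ(d·√(n/2) − z_{α/2}).
d·√(n/2) = 0.57 × √(112/2) = 0.57 × 7.483 = 4.265.
z_β = 4.265 − 2.326 = 1.939.
Power = Φ(1.939) = 0.974.

power ≈ 0.97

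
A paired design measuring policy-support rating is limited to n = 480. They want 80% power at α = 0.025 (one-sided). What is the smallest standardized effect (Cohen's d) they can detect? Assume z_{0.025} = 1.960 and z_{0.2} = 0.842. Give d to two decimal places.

For a single sample (or paired design) of n = 480: d_min = (z_{α} + z_β)/√n.
z-sum = 1.960 + 0.842 = 2.802.
d_min = 2.802 / √480 = 2.802 / 21.909 = 0.128.

d_min ≈ 0.13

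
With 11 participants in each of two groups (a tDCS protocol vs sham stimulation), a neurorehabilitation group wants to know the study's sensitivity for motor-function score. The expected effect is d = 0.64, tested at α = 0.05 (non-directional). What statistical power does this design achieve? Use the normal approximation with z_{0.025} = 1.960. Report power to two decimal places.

power ≈ 0.32

For two equal groups, power = Φ(d·√(n/2) − z_{α/2}).
d·√(n/2) = 0.64 × √(11/2) = 0.64 × 2.345 = 1.501.
z_β = 1.501 − 1.960 = -0.459.
Power = Φ(-0.459) = 0.323.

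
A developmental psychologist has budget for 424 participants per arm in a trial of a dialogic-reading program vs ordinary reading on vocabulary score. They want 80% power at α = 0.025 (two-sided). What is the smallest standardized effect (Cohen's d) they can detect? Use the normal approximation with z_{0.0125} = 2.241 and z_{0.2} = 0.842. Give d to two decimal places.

For two independent groups of n = 424 each: d_min = (z_{α/2} + z_β)·√(2/n).
z-sum = 2.241 + 0.842 = 3.083.
d_min = 3.083 × √(2/424) = 3.083 × 0.0687 = 0.212.

d_min ≈ 0.21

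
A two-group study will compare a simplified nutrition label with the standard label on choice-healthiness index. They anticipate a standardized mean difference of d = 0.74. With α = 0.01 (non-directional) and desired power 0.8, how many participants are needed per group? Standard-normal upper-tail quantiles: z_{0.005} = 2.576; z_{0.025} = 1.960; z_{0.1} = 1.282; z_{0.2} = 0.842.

For two independent groups with equal n: n = 2·((z_{α/2} + z_β) / d)².
z_{α/2} + z_β = 2.576 + 0.842 = 3.418.
n = 2 × (3.418 / 0.74)² = 2 × 4.619² = 2 × 21.33 = 42.7.
Round up to the next whole participant.

n = 43 per group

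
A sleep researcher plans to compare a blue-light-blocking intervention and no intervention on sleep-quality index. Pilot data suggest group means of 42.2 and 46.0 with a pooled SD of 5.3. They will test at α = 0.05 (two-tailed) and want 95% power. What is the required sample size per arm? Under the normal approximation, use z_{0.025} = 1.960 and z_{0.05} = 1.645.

n = 51 per group

Cohen's d = |M₁ − M₂| / SD_pooled = |42.2 − 46.0| / 5.3 = 3.8 / 5.3 = 0.717.
For two independent groups with equal n: n = 2·((z_{α/2} + z_β) / d)².
z_{α/2} + z_β = 1.960 + 1.645 = 3.605.
n = 2 × (3.605 / 0.717)² = 2 × 5.028² = 2 × 25.28 = 50.6.
Round up to the next whole participant.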